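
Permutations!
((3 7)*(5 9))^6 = (9)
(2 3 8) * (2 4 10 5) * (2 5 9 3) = (3 8 4 10 9) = [0, 1, 2, 8, 10, 5, 6, 7, 4, 3, 9]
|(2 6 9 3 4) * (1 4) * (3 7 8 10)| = |(1 4 2 6 9 7 8 10 3)| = 9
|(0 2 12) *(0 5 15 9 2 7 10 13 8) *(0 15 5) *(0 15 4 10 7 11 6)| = |(0 11 6)(2 12 15 9)(4 10 13 8)| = 12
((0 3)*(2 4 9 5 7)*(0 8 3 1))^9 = (0 1)(2 7 5 9 4)(3 8)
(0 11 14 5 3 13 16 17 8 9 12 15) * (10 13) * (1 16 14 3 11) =(0 1 16 17 8 9 12 15)(3 10 13 14 5 11) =[1, 16, 2, 10, 4, 11, 6, 7, 9, 12, 13, 3, 15, 14, 5, 0, 17, 8]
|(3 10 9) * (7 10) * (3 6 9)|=|(3 7 10)(6 9)|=6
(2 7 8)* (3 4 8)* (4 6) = (2 7 3 6 4 8) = [0, 1, 7, 6, 8, 5, 4, 3, 2]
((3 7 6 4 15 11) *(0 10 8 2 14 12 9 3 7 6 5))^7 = ((0 10 8 2 14 12 9 3 6 4 15 11 7 5))^7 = (0 3)(2 15)(4 8)(5 9)(6 10)(7 12)(11 14)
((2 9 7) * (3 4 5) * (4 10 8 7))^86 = (2 8 3 4)(5 9 7 10)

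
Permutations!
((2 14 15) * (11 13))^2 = ((2 14 15)(11 13))^2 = (2 15 14)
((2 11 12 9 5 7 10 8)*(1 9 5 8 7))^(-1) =(1 5 12 11 2 8 9)(7 10)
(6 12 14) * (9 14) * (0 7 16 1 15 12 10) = (0 7 16 1 15 12 9 14 6 10) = [7, 15, 2, 3, 4, 5, 10, 16, 8, 14, 0, 11, 9, 13, 6, 12, 1]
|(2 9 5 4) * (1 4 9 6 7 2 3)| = |(1 4 3)(2 6 7)(5 9)| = 6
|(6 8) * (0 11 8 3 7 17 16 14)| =9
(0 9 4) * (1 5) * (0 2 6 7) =[9, 5, 6, 3, 2, 1, 7, 0, 8, 4] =(0 9 4 2 6 7)(1 5)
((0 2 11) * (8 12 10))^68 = (0 11 2)(8 10 12)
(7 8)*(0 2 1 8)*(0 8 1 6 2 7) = [7, 1, 6, 3, 4, 5, 2, 8, 0] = (0 7 8)(2 6)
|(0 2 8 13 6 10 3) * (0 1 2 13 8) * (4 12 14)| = 21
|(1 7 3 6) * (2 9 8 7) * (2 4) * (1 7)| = |(1 4 2 9 8)(3 6 7)| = 15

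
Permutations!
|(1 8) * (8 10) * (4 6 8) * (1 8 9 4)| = 6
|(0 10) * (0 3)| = |(0 10 3)| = 3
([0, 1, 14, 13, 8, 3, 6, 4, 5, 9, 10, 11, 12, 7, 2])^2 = (14)(3 7 8)(4 5 13)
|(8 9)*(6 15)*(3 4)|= 2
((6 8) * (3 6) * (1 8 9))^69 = (1 9 6 3 8)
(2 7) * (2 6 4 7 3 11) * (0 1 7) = (0 1 7 6 4)(2 3 11) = [1, 7, 3, 11, 0, 5, 4, 6, 8, 9, 10, 2]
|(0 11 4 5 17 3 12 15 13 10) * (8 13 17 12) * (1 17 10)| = |(0 11 4 5 12 15 10)(1 17 3 8 13)| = 35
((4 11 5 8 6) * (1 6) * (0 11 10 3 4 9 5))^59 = (0 11)(1 8 5 9 6)(3 10 4)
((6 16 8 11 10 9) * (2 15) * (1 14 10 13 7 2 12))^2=(1 10 6 8 13 2 12 14 9 16 11 7 15)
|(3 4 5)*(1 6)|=|(1 6)(3 4 5)|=6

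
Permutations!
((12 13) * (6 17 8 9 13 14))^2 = ((6 17 8 9 13 12 14))^2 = (6 8 13 14 17 9 12)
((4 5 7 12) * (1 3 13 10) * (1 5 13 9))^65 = (1 9 3)(4 12 7 5 10 13) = ((1 3 9)(4 13 10 5 7 12))^65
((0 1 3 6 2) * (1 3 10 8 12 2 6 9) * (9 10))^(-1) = (0 2 12 8 10 3)(1 9)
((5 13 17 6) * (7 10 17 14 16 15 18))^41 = (5 13 14 16 15 18 7 10 17 6)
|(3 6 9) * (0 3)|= 4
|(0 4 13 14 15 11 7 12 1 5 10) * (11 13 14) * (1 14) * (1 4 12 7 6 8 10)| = 18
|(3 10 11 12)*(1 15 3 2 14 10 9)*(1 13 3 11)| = 21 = |(1 15 11 12 2 14 10)(3 9 13)|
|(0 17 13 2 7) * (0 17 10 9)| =|(0 10 9)(2 7 17 13)| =12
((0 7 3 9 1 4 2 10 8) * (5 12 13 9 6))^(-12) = ((0 7 3 6 5 12 13 9 1 4 2 10 8))^(-12) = (0 7 3 6 5 12 13 9 1 4 2 10 8)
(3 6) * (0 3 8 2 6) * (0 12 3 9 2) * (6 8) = (0 9 2 8)(3 12) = [9, 1, 8, 12, 4, 5, 6, 7, 0, 2, 10, 11, 3]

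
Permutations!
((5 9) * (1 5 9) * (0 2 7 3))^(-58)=(9)(0 7)(2 3)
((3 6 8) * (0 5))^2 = ((0 5)(3 6 8))^2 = (3 8 6)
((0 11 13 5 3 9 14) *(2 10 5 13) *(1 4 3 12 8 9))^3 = (0 10 8)(2 12 14)(5 9 11)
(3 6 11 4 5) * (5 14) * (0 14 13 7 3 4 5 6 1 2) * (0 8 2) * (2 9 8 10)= (0 14 6 11 5 4 13 7 3 1)(2 10)(8 9)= [14, 0, 10, 1, 13, 4, 11, 3, 9, 8, 2, 5, 12, 7, 6]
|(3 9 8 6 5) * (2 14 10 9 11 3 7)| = 8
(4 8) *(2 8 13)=(2 8 4 13)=[0, 1, 8, 3, 13, 5, 6, 7, 4, 9, 10, 11, 12, 2]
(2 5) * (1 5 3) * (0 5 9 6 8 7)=[5, 9, 3, 1, 4, 2, 8, 0, 7, 6]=(0 5 2 3 1 9 6 8 7)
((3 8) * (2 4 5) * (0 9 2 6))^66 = ((0 9 2 4 5 6)(3 8))^66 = (9)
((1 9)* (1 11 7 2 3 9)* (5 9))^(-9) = (2 9)(3 11)(5 7)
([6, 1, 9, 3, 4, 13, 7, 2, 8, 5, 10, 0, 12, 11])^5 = (0 5 7 11 9 6 13 2)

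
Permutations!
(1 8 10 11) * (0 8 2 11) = (0 8 10)(1 2 11) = [8, 2, 11, 3, 4, 5, 6, 7, 10, 9, 0, 1]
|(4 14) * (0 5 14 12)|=5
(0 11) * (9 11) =(0 9 11) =[9, 1, 2, 3, 4, 5, 6, 7, 8, 11, 10, 0]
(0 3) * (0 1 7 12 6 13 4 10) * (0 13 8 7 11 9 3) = (1 11 9 3)(4 10 13)(6 8 7 12) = [0, 11, 2, 1, 10, 5, 8, 12, 7, 3, 13, 9, 6, 4]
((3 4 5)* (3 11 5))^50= (11)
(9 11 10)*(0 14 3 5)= (0 14 3 5)(9 11 10)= [14, 1, 2, 5, 4, 0, 6, 7, 8, 11, 9, 10, 12, 13, 3]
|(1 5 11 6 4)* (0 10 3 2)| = |(0 10 3 2)(1 5 11 6 4)| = 20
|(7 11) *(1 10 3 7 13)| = 6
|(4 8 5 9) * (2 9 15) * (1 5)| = 7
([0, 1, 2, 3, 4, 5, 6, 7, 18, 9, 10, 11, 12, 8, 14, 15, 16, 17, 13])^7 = [0, 1, 2, 3, 4, 5, 6, 7, 18, 9, 10, 11, 12, 8, 14, 15, 16, 17, 13]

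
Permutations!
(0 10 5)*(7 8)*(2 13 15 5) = (0 10 2 13 15 5)(7 8) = [10, 1, 13, 3, 4, 0, 6, 8, 7, 9, 2, 11, 12, 15, 14, 5]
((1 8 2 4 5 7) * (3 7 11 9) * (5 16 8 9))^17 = (1 9 3 7)(2 4 16 8)(5 11)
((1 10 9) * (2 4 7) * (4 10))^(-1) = ((1 4 7 2 10 9))^(-1) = (1 9 10 2 7 4)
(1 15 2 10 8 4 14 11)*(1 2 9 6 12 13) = (1 15 9 6 12 13)(2 10 8 4 14 11) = [0, 15, 10, 3, 14, 5, 12, 7, 4, 6, 8, 2, 13, 1, 11, 9]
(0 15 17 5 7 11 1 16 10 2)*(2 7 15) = (0 2)(1 16 10 7 11)(5 15 17) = [2, 16, 0, 3, 4, 15, 6, 11, 8, 9, 7, 1, 12, 13, 14, 17, 10, 5]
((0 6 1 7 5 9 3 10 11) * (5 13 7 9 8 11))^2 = ((0 6 1 9 3 10 5 8 11)(7 13))^2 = (13)(0 1 3 5 11 6 9 10 8)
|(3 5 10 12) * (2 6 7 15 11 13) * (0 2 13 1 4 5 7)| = 9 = |(0 2 6)(1 4 5 10 12 3 7 15 11)|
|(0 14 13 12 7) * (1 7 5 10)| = 8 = |(0 14 13 12 5 10 1 7)|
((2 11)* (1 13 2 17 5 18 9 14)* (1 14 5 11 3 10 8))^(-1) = (1 8 10 3 2 13)(5 9 18)(11 17)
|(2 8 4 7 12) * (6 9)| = 10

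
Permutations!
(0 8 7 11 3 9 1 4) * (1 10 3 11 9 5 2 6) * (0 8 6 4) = (11)(0 6 1)(2 4 8 7 9 10 3 5) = [6, 0, 4, 5, 8, 2, 1, 9, 7, 10, 3, 11]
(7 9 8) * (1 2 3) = [0, 2, 3, 1, 4, 5, 6, 9, 7, 8] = (1 2 3)(7 9 8)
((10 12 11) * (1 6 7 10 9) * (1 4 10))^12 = ((1 6 7)(4 10 12 11 9))^12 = (4 12 9 10 11)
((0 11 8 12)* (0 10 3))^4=(0 10 8)(3 12 11)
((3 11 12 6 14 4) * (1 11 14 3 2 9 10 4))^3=((1 11 12 6 3 14)(2 9 10 4))^3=(1 6)(2 4 10 9)(3 11)(12 14)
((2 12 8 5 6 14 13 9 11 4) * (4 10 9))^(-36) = ((2 12 8 5 6 14 13 4)(9 11 10))^(-36) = (2 6)(4 5)(8 13)(12 14)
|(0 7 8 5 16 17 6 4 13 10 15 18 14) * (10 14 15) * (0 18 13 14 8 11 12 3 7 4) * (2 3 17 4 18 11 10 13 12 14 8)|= |(0 18 15 12 17 6)(2 3 7 10 13)(4 8 5 16)(11 14)|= 60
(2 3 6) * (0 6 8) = (0 6 2 3 8) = [6, 1, 3, 8, 4, 5, 2, 7, 0]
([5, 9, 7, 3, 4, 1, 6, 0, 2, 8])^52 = (0 9 7 1 2 5 8)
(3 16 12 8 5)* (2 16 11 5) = (2 16 12 8)(3 11 5) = [0, 1, 16, 11, 4, 3, 6, 7, 2, 9, 10, 5, 8, 13, 14, 15, 12]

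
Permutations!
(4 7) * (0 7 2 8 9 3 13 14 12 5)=[7, 1, 8, 13, 2, 0, 6, 4, 9, 3, 10, 11, 5, 14, 12]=(0 7 4 2 8 9 3 13 14 12 5)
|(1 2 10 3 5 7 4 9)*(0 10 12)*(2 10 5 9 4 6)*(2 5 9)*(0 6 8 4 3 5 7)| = |(0 9 1 10 5)(2 12 6 7 8 4 3)| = 35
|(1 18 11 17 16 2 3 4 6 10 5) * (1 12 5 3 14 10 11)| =18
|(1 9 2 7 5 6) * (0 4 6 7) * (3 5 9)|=9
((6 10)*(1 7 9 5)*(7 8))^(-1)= (1 5 9 7 8)(6 10)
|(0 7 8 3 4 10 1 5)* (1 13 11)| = 10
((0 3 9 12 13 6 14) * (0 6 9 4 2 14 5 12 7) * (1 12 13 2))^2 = ((0 3 4 1 12 2 14 6 5 13 9 7))^2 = (0 4 12 14 5 9)(1 2 6 13 7 3)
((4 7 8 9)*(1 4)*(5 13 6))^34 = (1 9 8 7 4)(5 13 6)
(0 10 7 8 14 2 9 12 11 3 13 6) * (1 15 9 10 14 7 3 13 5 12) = (0 14 2 10 3 5 12 11 13 6)(1 15 9)(7 8) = [14, 15, 10, 5, 4, 12, 0, 8, 7, 1, 3, 13, 11, 6, 2, 9]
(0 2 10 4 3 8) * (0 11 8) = (0 2 10 4 3)(8 11) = [2, 1, 10, 0, 3, 5, 6, 7, 11, 9, 4, 8]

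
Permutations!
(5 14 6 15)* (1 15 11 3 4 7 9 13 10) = [0, 15, 2, 4, 7, 14, 11, 9, 8, 13, 1, 3, 12, 10, 6, 5] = (1 15 5 14 6 11 3 4 7 9 13 10)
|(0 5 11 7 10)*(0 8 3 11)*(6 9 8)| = |(0 5)(3 11 7 10 6 9 8)| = 14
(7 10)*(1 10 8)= (1 10 7 8)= [0, 10, 2, 3, 4, 5, 6, 8, 1, 9, 7]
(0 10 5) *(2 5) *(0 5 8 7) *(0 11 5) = (0 10 2 8 7 11 5) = [10, 1, 8, 3, 4, 0, 6, 11, 7, 9, 2, 5]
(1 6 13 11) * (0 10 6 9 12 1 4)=[10, 9, 2, 3, 0, 5, 13, 7, 8, 12, 6, 4, 1, 11]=(0 10 6 13 11 4)(1 9 12)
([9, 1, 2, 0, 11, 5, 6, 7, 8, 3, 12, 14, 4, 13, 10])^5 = (14)(0 3 9)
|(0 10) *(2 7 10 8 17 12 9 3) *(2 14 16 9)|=|(0 8 17 12 2 7 10)(3 14 16 9)|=28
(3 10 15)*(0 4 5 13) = [4, 1, 2, 10, 5, 13, 6, 7, 8, 9, 15, 11, 12, 0, 14, 3] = (0 4 5 13)(3 10 15)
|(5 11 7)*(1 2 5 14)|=6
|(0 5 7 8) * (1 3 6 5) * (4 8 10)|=9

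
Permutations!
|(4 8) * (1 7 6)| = |(1 7 6)(4 8)| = 6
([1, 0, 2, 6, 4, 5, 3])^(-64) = [0, 1, 2, 3, 4, 5, 6]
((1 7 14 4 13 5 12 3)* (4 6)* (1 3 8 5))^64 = (1 4 14)(5 12 8)(6 7 13)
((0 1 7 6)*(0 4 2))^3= ((0 1 7 6 4 2))^3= (0 6)(1 4)(2 7)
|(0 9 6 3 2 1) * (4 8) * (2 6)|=4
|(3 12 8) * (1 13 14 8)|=|(1 13 14 8 3 12)|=6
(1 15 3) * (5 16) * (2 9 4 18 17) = (1 15 3)(2 9 4 18 17)(5 16) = [0, 15, 9, 1, 18, 16, 6, 7, 8, 4, 10, 11, 12, 13, 14, 3, 5, 2, 17]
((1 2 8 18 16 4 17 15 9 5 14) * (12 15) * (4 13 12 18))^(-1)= ((1 2 8 4 17 18 16 13 12 15 9 5 14))^(-1)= (1 14 5 9 15 12 13 16 18 17 4 8 2)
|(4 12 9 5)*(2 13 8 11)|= 4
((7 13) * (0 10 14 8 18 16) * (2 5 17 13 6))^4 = (0 18 14)(2 7 17)(5 6 13)(8 10 16)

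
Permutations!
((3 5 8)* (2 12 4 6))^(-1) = (2 6 4 12)(3 8 5) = ((2 12 4 6)(3 5 8))^(-1)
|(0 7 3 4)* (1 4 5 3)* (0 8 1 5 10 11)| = |(0 7 5 3 10 11)(1 4 8)| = 6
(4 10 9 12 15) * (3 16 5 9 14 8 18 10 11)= (3 16 5 9 12 15 4 11)(8 18 10 14)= [0, 1, 2, 16, 11, 9, 6, 7, 18, 12, 14, 3, 15, 13, 8, 4, 5, 17, 10]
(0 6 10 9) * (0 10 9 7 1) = (0 6 9 10 7 1) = [6, 0, 2, 3, 4, 5, 9, 1, 8, 10, 7]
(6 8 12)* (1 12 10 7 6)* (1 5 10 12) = (5 10 7 6 8 12) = [0, 1, 2, 3, 4, 10, 8, 6, 12, 9, 7, 11, 5]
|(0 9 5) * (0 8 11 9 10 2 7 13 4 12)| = |(0 10 2 7 13 4 12)(5 8 11 9)| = 28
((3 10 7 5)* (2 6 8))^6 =((2 6 8)(3 10 7 5))^6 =(3 7)(5 10)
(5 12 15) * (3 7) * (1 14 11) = (1 14 11)(3 7)(5 12 15) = [0, 14, 2, 7, 4, 12, 6, 3, 8, 9, 10, 1, 15, 13, 11, 5]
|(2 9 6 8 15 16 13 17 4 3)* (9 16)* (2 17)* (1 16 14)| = |(1 16 13 2 14)(3 17 4)(6 8 15 9)| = 60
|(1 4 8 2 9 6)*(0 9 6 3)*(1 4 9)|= 4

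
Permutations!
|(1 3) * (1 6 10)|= 4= |(1 3 6 10)|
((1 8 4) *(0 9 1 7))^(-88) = ((0 9 1 8 4 7))^(-88) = (0 1 4)(7 9 8)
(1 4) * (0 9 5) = (0 9 5)(1 4) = [9, 4, 2, 3, 1, 0, 6, 7, 8, 5]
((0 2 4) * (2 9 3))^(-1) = ((0 9 3 2 4))^(-1) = (0 4 2 3 9)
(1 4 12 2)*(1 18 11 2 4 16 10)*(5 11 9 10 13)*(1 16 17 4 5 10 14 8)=[0, 17, 18, 3, 12, 11, 6, 7, 1, 14, 16, 2, 5, 10, 8, 15, 13, 4, 9]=(1 17 4 12 5 11 2 18 9 14 8)(10 16 13)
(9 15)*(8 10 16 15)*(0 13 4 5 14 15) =(0 13 4 5 14 15 9 8 10 16) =[13, 1, 2, 3, 5, 14, 6, 7, 10, 8, 16, 11, 12, 4, 15, 9, 0]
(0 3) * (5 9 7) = (0 3)(5 9 7) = [3, 1, 2, 0, 4, 9, 6, 5, 8, 7]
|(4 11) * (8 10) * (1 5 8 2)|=|(1 5 8 10 2)(4 11)|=10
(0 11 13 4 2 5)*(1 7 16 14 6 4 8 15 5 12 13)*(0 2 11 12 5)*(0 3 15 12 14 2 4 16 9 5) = (0 14 6 16 2)(1 7 9 5 4 11)(3 15)(8 12 13) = [14, 7, 0, 15, 11, 4, 16, 9, 12, 5, 10, 1, 13, 8, 6, 3, 2]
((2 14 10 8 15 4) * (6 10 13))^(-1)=(2 4 15 8 10 6 13 14)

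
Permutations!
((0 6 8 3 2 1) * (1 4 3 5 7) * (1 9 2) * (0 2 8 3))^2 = (0 3 2)(1 4 6)(5 9)(7 8)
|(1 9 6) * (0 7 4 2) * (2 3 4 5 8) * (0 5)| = 6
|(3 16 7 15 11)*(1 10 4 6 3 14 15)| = |(1 10 4 6 3 16 7)(11 14 15)| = 21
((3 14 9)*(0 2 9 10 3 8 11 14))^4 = ((0 2 9 8 11 14 10 3))^4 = (0 11)(2 14)(3 8)(9 10)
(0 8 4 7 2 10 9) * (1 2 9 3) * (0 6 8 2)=(0 2 10 3 1)(4 7 9 6 8)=[2, 0, 10, 1, 7, 5, 8, 9, 4, 6, 3]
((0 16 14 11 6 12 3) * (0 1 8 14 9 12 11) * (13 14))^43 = ((0 16 9 12 3 1 8 13 14)(6 11))^43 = (0 13 1 12 16 14 8 3 9)(6 11)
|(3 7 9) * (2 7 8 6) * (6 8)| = 5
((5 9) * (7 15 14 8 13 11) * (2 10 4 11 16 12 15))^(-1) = (2 7 11 4 10)(5 9)(8 14 15 12 16 13)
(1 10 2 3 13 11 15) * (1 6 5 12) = (1 10 2 3 13 11 15 6 5 12) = [0, 10, 3, 13, 4, 12, 5, 7, 8, 9, 2, 15, 1, 11, 14, 6]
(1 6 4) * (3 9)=(1 6 4)(3 9)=[0, 6, 2, 9, 1, 5, 4, 7, 8, 3]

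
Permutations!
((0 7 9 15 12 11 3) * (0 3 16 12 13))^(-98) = (0 9 13 7 15)(11 16 12)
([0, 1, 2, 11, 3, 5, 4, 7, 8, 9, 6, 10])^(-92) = (3 6 11 4 10)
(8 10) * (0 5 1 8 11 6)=(0 5 1 8 10 11 6)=[5, 8, 2, 3, 4, 1, 0, 7, 10, 9, 11, 6]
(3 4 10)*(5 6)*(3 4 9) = [0, 1, 2, 9, 10, 6, 5, 7, 8, 3, 4] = (3 9)(4 10)(5 6)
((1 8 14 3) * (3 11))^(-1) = (1 3 11 14 8)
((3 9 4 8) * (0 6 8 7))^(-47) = (0 8 9 7 6 3 4)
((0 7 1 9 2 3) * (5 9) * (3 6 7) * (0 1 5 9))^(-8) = ((0 3 1 9 2 6 7 5))^(-8) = (9)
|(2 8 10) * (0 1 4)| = 3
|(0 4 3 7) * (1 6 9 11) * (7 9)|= 8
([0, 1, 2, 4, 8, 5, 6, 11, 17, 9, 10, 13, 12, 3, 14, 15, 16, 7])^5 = [0, 1, 2, 11, 13, 5, 6, 8, 3, 9, 10, 17, 12, 7, 14, 15, 16, 4]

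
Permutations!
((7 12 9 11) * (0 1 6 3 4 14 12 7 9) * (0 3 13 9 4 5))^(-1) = ((0 1 6 13 9 11 4 14 12 3 5))^(-1) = (0 5 3 12 14 4 11 9 13 6 1)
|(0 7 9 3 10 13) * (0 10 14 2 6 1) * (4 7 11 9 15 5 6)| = 12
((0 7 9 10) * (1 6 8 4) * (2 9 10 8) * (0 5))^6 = ((0 7 10 5)(1 6 2 9 8 4))^6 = (0 10)(5 7)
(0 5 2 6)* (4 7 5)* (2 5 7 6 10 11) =(0 4 6)(2 10 11) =[4, 1, 10, 3, 6, 5, 0, 7, 8, 9, 11, 2]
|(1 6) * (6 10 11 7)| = |(1 10 11 7 6)| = 5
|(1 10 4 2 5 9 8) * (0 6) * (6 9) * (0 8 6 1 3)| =|(0 9 6 8 3)(1 10 4 2 5)| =5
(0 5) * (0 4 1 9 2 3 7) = (0 5 4 1 9 2 3 7) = [5, 9, 3, 7, 1, 4, 6, 0, 8, 2]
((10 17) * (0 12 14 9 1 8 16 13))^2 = (17)(0 14 1 16)(8 13 12 9)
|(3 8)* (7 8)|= 3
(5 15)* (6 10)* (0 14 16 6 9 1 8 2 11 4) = (0 14 16 6 10 9 1 8 2 11 4)(5 15) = [14, 8, 11, 3, 0, 15, 10, 7, 2, 1, 9, 4, 12, 13, 16, 5, 6]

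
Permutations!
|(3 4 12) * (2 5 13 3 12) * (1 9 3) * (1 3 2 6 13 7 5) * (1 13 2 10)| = |(1 9 10)(2 13 3 4 6)(5 7)| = 30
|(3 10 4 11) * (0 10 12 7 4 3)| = |(0 10 3 12 7 4 11)| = 7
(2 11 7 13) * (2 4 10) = (2 11 7 13 4 10) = [0, 1, 11, 3, 10, 5, 6, 13, 8, 9, 2, 7, 12, 4]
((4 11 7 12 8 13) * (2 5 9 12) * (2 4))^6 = (13)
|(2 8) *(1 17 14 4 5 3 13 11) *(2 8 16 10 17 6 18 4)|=40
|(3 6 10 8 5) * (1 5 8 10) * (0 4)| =4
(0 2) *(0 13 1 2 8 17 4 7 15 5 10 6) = (0 8 17 4 7 15 5 10 6)(1 2 13) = [8, 2, 13, 3, 7, 10, 0, 15, 17, 9, 6, 11, 12, 1, 14, 5, 16, 4]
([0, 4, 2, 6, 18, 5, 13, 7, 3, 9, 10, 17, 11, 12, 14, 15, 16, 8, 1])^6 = [0, 1, 2, 8, 4, 5, 3, 7, 17, 9, 10, 12, 13, 6, 14, 15, 16, 11, 18]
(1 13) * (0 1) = (0 1 13) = [1, 13, 2, 3, 4, 5, 6, 7, 8, 9, 10, 11, 12, 0]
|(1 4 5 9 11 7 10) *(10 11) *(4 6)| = |(1 6 4 5 9 10)(7 11)| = 6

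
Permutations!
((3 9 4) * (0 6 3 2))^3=(0 9)(2 3)(4 6)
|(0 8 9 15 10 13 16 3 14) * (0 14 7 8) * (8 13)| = 4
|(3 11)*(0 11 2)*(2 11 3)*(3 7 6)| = |(0 7 6 3 11 2)| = 6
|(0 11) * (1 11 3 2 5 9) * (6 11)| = |(0 3 2 5 9 1 6 11)| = 8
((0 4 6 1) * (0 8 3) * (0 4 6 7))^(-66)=((0 6 1 8 3 4 7))^(-66)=(0 3 6 4 1 7 8)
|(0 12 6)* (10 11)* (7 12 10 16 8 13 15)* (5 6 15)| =|(0 10 11 16 8 13 5 6)(7 12 15)| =24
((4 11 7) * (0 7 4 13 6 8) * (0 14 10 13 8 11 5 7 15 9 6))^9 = (0 14 5 6)(4 9 13 8)(7 11 15 10)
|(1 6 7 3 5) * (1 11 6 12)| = 10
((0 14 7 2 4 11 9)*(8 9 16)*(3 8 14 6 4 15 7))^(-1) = ((0 6 4 11 16 14 3 8 9)(2 15 7))^(-1) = (0 9 8 3 14 16 11 4 6)(2 7 15)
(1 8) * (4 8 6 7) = (1 6 7 4 8) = [0, 6, 2, 3, 8, 5, 7, 4, 1]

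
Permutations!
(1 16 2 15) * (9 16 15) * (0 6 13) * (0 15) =(0 6 13 15 1)(2 9 16) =[6, 0, 9, 3, 4, 5, 13, 7, 8, 16, 10, 11, 12, 15, 14, 1, 2]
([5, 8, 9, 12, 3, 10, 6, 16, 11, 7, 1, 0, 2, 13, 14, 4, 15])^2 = (0 10 8)(1 11 5)(2 7 15 3)(4 12 9 16)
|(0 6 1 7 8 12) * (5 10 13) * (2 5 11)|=|(0 6 1 7 8 12)(2 5 10 13 11)|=30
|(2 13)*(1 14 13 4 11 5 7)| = 8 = |(1 14 13 2 4 11 5 7)|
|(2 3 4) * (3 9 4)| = 3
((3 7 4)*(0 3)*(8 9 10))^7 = ((0 3 7 4)(8 9 10))^7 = (0 4 7 3)(8 9 10)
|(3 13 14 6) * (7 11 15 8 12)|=20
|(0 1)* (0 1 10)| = 2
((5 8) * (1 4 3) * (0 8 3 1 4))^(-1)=(0 1 4 3 5 8)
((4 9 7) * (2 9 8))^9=((2 9 7 4 8))^9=(2 8 4 7 9)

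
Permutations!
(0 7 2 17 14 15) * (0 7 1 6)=[1, 6, 17, 3, 4, 5, 0, 2, 8, 9, 10, 11, 12, 13, 15, 7, 16, 14]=(0 1 6)(2 17 14 15 7)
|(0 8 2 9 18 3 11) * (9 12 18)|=|(0 8 2 12 18 3 11)|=7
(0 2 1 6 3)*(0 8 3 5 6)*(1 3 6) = [2, 0, 3, 8, 4, 1, 5, 7, 6] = (0 2 3 8 6 5 1)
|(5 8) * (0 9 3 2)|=4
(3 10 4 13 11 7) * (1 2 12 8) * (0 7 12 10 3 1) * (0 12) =[7, 2, 10, 3, 13, 5, 6, 1, 12, 9, 4, 0, 8, 11] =(0 7 1 2 10 4 13 11)(8 12)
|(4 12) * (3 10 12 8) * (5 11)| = 10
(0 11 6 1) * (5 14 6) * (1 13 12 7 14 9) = [11, 0, 2, 3, 4, 9, 13, 14, 8, 1, 10, 5, 7, 12, 6] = (0 11 5 9 1)(6 13 12 7 14)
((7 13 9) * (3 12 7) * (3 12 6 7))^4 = ((3 6 7 13 9 12))^4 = (3 9 7)(6 12 13)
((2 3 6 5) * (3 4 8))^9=((2 4 8 3 6 5))^9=(2 3)(4 6)(5 8)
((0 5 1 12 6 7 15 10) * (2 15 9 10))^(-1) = ((0 5 1 12 6 7 9 10)(2 15))^(-1) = (0 10 9 7 6 12 1 5)(2 15)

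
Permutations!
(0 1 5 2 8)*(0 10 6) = [1, 5, 8, 3, 4, 2, 0, 7, 10, 9, 6] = (0 1 5 2 8 10 6)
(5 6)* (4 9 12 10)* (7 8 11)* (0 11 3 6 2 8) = (0 11 7)(2 8 3 6 5)(4 9 12 10) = [11, 1, 8, 6, 9, 2, 5, 0, 3, 12, 4, 7, 10]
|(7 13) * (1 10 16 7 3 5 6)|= 8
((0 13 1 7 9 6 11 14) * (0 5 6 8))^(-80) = (14)(0 9 1)(7 13 8)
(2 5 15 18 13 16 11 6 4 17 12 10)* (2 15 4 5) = [0, 1, 2, 3, 17, 4, 5, 7, 8, 9, 15, 6, 10, 16, 14, 18, 11, 12, 13] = (4 17 12 10 15 18 13 16 11 6 5)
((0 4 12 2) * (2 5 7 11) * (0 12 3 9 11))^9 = (12)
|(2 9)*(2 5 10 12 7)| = 6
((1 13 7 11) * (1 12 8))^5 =(1 8 12 11 7 13)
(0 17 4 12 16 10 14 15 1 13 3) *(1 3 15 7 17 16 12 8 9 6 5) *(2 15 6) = (0 16 10 14 7 17 4 8 9 2 15 3)(1 13 6 5) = [16, 13, 15, 0, 8, 1, 5, 17, 9, 2, 14, 11, 12, 6, 7, 3, 10, 4]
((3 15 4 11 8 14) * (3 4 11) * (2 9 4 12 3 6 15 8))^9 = ((2 9 4 6 15 11)(3 8 14 12))^9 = (2 6)(3 8 14 12)(4 11)(9 15)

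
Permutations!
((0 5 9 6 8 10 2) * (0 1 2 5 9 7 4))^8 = ((0 9 6 8 10 5 7 4)(1 2))^8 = (10)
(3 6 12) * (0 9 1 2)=(0 9 1 2)(3 6 12)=[9, 2, 0, 6, 4, 5, 12, 7, 8, 1, 10, 11, 3]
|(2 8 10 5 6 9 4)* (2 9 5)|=6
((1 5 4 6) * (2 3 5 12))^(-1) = ((1 12 2 3 5 4 6))^(-1) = (1 6 4 5 3 2 12)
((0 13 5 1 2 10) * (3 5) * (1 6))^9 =((0 13 3 5 6 1 2 10))^9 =(0 13 3 5 6 1 2 10)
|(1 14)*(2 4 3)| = |(1 14)(2 4 3)| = 6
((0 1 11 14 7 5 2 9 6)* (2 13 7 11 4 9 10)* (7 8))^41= ((0 1 4 9 6)(2 10)(5 13 8 7)(11 14))^41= (0 1 4 9 6)(2 10)(5 13 8 7)(11 14)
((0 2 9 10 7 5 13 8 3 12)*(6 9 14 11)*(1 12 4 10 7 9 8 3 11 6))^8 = ((0 2 14 6 8 11 1 12)(3 4 10 9 7 5 13))^8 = (14)(3 4 10 9 7 5 13)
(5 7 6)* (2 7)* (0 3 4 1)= [3, 0, 7, 4, 1, 2, 5, 6]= (0 3 4 1)(2 7 6 5)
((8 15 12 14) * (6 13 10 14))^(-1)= (6 12 15 8 14 10 13)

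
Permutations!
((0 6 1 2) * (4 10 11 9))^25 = (0 6 1 2)(4 10 11 9)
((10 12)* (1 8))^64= ((1 8)(10 12))^64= (12)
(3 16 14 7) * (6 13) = (3 16 14 7)(6 13) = [0, 1, 2, 16, 4, 5, 13, 3, 8, 9, 10, 11, 12, 6, 7, 15, 14]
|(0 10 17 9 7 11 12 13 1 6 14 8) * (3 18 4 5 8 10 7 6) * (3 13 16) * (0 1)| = 60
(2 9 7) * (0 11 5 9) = (0 11 5 9 7 2) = [11, 1, 0, 3, 4, 9, 6, 2, 8, 7, 10, 5]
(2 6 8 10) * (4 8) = (2 6 4 8 10) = [0, 1, 6, 3, 8, 5, 4, 7, 10, 9, 2]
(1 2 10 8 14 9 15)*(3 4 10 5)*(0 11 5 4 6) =(0 11 5 3 6)(1 2 4 10 8 14 9 15) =[11, 2, 4, 6, 10, 3, 0, 7, 14, 15, 8, 5, 12, 13, 9, 1]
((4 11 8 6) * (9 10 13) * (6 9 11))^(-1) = (4 6)(8 11 13 10 9)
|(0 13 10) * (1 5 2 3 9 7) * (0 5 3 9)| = 9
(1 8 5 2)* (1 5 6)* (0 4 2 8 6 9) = (0 4 2 5 8 9)(1 6) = [4, 6, 5, 3, 2, 8, 1, 7, 9, 0]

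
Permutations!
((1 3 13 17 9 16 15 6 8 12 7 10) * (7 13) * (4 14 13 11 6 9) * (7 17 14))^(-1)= (1 10 7 4 17 3)(6 11 12 8)(9 15 16)(13 14)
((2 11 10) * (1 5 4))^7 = ((1 5 4)(2 11 10))^7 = (1 5 4)(2 11 10)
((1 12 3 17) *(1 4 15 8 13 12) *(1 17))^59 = (1 15 12 17 8 3 4 13) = ((1 17 4 15 8 13 12 3))^59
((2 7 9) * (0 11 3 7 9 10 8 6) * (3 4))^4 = ((0 11 4 3 7 10 8 6)(2 9))^4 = (0 7)(3 6)(4 8)(10 11)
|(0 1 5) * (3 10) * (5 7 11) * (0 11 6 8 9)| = |(0 1 7 6 8 9)(3 10)(5 11)| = 6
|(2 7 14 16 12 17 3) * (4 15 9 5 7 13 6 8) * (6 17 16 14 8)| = 12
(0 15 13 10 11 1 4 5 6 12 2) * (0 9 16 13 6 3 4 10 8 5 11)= (0 15 6 12 2 9 16 13 8 5 3 4 11 1 10)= [15, 10, 9, 4, 11, 3, 12, 7, 5, 16, 0, 1, 2, 8, 14, 6, 13]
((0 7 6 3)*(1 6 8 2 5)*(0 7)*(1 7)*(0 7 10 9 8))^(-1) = (0 7)(1 3 6)(2 8 9 10 5) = ((0 7)(1 6 3)(2 5 10 9 8))^(-1)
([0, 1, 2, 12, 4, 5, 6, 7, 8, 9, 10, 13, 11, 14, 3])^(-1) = (3 14 13 11 12)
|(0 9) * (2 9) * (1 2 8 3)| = |(0 8 3 1 2 9)| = 6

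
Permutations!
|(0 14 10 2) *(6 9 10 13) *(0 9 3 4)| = |(0 14 13 6 3 4)(2 9 10)| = 6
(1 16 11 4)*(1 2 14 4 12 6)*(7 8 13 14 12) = (1 16 11 7 8 13 14 4 2 12 6) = [0, 16, 12, 3, 2, 5, 1, 8, 13, 9, 10, 7, 6, 14, 4, 15, 11]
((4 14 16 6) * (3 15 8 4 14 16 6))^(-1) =((3 15 8 4 16)(6 14))^(-1) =(3 16 4 8 15)(6 14)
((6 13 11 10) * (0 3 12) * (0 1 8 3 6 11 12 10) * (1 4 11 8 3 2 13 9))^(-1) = ((0 6 9 1 3 10 8 2 13 12 4 11))^(-1) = (0 11 4 12 13 2 8 10 3 1 9 6)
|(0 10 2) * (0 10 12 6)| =6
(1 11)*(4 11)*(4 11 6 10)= [0, 11, 2, 3, 6, 5, 10, 7, 8, 9, 4, 1]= (1 11)(4 6 10)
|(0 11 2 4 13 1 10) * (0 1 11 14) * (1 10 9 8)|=|(0 14)(1 9 8)(2 4 13 11)|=12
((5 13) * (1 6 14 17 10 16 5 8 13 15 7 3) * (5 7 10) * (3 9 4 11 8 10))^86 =(1 14 5 3 6 17 15)(4 7 10 8)(9 16 13 11)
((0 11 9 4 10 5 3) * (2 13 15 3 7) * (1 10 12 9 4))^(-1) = (0 3 15 13 2 7 5 10 1 9 12 4 11) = ((0 11 4 12 9 1 10 5 7 2 13 15 3))^(-1)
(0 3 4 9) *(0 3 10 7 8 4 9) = (0 10 7 8 4)(3 9) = [10, 1, 2, 9, 0, 5, 6, 8, 4, 3, 7]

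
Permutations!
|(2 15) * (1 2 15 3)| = 3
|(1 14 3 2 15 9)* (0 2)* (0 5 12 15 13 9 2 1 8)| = |(0 1 14 3 5 12 15 2 13 9 8)| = 11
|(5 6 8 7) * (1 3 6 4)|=7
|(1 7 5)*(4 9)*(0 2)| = |(0 2)(1 7 5)(4 9)| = 6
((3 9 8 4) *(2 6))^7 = ((2 6)(3 9 8 4))^7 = (2 6)(3 4 8 9)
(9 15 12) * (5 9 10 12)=[0, 1, 2, 3, 4, 9, 6, 7, 8, 15, 12, 11, 10, 13, 14, 5]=(5 9 15)(10 12)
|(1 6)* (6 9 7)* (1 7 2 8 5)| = |(1 9 2 8 5)(6 7)| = 10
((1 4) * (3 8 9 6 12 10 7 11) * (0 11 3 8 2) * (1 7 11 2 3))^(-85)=(0 2)(1 7 4)(6 9 8 11 10 12)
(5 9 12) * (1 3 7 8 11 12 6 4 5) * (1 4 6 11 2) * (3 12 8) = (1 12 4 5 9 11 8 2)(3 7) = [0, 12, 1, 7, 5, 9, 6, 3, 2, 11, 10, 8, 4]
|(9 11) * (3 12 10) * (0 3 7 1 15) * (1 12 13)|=30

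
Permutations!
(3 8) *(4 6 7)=(3 8)(4 6 7)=[0, 1, 2, 8, 6, 5, 7, 4, 3]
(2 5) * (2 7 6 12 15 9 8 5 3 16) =(2 3 16)(5 7 6 12 15 9 8) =[0, 1, 3, 16, 4, 7, 12, 6, 5, 8, 10, 11, 15, 13, 14, 9, 2]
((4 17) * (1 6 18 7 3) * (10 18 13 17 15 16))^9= (1 7 10 15 17 6 3 18 16 4 13)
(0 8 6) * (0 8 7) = (0 7)(6 8) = [7, 1, 2, 3, 4, 5, 8, 0, 6]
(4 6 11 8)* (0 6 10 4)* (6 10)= (0 10 4 6 11 8)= [10, 1, 2, 3, 6, 5, 11, 7, 0, 9, 4, 8]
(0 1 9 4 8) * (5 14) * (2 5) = [1, 9, 5, 3, 8, 14, 6, 7, 0, 4, 10, 11, 12, 13, 2] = (0 1 9 4 8)(2 5 14)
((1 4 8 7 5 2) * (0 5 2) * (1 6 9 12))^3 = (0 5)(1 7 9 4 2 12 8 6)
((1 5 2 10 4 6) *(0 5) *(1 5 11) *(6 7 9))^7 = ((0 11 1)(2 10 4 7 9 6 5))^7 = (0 11 1)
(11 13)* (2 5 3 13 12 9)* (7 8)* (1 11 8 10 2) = [0, 11, 5, 13, 4, 3, 6, 10, 7, 1, 2, 12, 9, 8] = (1 11 12 9)(2 5 3 13 8 7 10)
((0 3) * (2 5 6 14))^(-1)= (0 3)(2 14 6 5)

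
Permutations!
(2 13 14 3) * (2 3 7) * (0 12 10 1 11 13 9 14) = (0 12 10 1 11 13)(2 9 14 7) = [12, 11, 9, 3, 4, 5, 6, 2, 8, 14, 1, 13, 10, 0, 7]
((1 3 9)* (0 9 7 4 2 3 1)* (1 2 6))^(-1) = (0 9)(1 6 4 7 3 2)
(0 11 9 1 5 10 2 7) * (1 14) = (0 11 9 14 1 5 10 2 7) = [11, 5, 7, 3, 4, 10, 6, 0, 8, 14, 2, 9, 12, 13, 1]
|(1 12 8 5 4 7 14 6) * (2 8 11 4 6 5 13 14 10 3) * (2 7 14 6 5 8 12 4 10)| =6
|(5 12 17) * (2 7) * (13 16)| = 6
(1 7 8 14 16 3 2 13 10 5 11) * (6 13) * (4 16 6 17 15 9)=(1 7 8 14 6 13 10 5 11)(2 17 15 9 4 16 3)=[0, 7, 17, 2, 16, 11, 13, 8, 14, 4, 5, 1, 12, 10, 6, 9, 3, 15]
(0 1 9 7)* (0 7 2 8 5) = (0 1 9 2 8 5) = [1, 9, 8, 3, 4, 0, 6, 7, 5, 2]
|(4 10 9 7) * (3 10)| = |(3 10 9 7 4)| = 5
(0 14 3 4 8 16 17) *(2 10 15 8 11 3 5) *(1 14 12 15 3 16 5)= [12, 14, 10, 4, 11, 2, 6, 7, 5, 9, 3, 16, 15, 13, 1, 8, 17, 0]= (0 12 15 8 5 2 10 3 4 11 16 17)(1 14)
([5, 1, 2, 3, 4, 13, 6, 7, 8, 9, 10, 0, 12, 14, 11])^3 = (0 14 5 11 13)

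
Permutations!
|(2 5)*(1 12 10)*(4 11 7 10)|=6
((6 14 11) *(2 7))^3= (14)(2 7)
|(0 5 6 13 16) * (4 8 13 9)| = |(0 5 6 9 4 8 13 16)| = 8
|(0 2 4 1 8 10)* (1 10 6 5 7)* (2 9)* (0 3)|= |(0 9 2 4 10 3)(1 8 6 5 7)|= 30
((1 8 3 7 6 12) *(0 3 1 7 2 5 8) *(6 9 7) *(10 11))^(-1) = ((0 3 2 5 8 1)(6 12)(7 9)(10 11))^(-1) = (0 1 8 5 2 3)(6 12)(7 9)(10 11)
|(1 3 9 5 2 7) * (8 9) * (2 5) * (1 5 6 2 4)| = 20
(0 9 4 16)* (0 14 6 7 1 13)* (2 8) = (0 9 4 16 14 6 7 1 13)(2 8) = [9, 13, 8, 3, 16, 5, 7, 1, 2, 4, 10, 11, 12, 0, 6, 15, 14]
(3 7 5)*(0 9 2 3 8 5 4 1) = [9, 0, 3, 7, 1, 8, 6, 4, 5, 2] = (0 9 2 3 7 4 1)(5 8)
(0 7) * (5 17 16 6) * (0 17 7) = [0, 1, 2, 3, 4, 7, 5, 17, 8, 9, 10, 11, 12, 13, 14, 15, 6, 16] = (5 7 17 16 6)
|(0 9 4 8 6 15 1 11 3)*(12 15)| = |(0 9 4 8 6 12 15 1 11 3)| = 10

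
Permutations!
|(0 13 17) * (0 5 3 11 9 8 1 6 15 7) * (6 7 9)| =|(0 13 17 5 3 11 6 15 9 8 1 7)| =12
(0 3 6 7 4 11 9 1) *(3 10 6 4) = [10, 0, 2, 4, 11, 5, 7, 3, 8, 1, 6, 9] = (0 10 6 7 3 4 11 9 1)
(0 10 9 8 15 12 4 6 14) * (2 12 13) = (0 10 9 8 15 13 2 12 4 6 14) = [10, 1, 12, 3, 6, 5, 14, 7, 15, 8, 9, 11, 4, 2, 0, 13]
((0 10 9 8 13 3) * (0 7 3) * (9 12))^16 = ((0 10 12 9 8 13)(3 7))^16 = (0 8 12)(9 10 13)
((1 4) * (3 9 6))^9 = ((1 4)(3 9 6))^9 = (9)(1 4)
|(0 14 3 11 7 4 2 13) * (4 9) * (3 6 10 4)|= |(0 14 6 10 4 2 13)(3 11 7 9)|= 28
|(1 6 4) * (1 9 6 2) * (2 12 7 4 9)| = 10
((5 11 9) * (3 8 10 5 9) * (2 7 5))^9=(2 5 3 10 7 11 8)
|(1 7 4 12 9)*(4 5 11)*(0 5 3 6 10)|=11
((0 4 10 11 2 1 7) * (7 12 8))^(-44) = (0 4 10 11 2 1 12 8 7)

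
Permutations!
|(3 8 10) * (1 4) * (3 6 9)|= 10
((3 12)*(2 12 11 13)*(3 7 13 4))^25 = (2 12 7 13)(3 11 4)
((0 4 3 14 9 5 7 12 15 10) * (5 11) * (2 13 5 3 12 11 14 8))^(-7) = ((0 4 12 15 10)(2 13 5 7 11 3 8)(9 14))^(-7) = (0 15 4 10 12)(9 14)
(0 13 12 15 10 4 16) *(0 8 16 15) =(0 13 12)(4 15 10)(8 16) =[13, 1, 2, 3, 15, 5, 6, 7, 16, 9, 4, 11, 0, 12, 14, 10, 8]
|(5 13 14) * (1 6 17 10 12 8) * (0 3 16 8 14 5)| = 10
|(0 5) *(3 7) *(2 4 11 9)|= |(0 5)(2 4 11 9)(3 7)|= 4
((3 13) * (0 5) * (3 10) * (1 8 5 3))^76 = (0 5 8 1 10 13 3)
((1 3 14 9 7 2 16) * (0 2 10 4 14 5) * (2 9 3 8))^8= (16)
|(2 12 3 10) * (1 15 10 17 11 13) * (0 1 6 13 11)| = 8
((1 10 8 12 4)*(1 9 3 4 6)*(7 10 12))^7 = (1 12 6)(3 4 9)(7 10 8)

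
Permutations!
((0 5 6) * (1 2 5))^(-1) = (0 6 5 2 1)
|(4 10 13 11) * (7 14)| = 4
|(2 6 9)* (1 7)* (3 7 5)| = 12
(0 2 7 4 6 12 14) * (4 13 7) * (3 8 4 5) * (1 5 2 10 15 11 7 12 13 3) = (0 10 15 11 7 3 8 4 6 13 12 14)(1 5) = [10, 5, 2, 8, 6, 1, 13, 3, 4, 9, 15, 7, 14, 12, 0, 11]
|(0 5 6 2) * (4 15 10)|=12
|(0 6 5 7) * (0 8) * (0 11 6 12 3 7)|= 8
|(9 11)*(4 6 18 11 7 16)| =|(4 6 18 11 9 7 16)| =7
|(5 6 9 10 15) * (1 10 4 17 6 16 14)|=|(1 10 15 5 16 14)(4 17 6 9)|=12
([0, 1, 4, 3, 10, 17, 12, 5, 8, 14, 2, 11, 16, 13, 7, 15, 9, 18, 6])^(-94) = (2 10 4)(5 16 17 9 18 14 6 7 12)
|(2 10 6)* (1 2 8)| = 5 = |(1 2 10 6 8)|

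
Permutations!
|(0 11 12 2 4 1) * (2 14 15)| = |(0 11 12 14 15 2 4 1)| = 8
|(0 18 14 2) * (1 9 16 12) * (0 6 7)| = |(0 18 14 2 6 7)(1 9 16 12)| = 12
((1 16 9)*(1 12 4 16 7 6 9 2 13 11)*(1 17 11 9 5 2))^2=(17)(1 6 2 9 4)(5 13 12 16 7)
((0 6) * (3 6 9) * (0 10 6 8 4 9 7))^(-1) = (0 7)(3 9 4 8)(6 10)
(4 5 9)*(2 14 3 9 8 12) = (2 14 3 9 4 5 8 12) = [0, 1, 14, 9, 5, 8, 6, 7, 12, 4, 10, 11, 2, 13, 3]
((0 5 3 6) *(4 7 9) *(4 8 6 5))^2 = (0 7 8)(4 9 6)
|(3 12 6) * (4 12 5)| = |(3 5 4 12 6)| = 5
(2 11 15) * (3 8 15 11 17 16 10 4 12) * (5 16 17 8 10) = [0, 1, 8, 10, 12, 16, 6, 7, 15, 9, 4, 11, 3, 13, 14, 2, 5, 17] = (17)(2 8 15)(3 10 4 12)(5 16)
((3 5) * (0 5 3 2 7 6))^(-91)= ((0 5 2 7 6))^(-91)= (0 6 7 2 5)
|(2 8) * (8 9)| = |(2 9 8)| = 3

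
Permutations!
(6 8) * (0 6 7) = (0 6 8 7) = [6, 1, 2, 3, 4, 5, 8, 0, 7]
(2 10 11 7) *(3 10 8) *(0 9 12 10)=(0 9 12 10 11 7 2 8 3)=[9, 1, 8, 0, 4, 5, 6, 2, 3, 12, 11, 7, 10]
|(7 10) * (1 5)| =|(1 5)(7 10)| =2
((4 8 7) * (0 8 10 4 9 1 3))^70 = ((0 8 7 9 1 3)(4 10))^70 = (10)(0 1 7)(3 9 8)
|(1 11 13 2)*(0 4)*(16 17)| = |(0 4)(1 11 13 2)(16 17)| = 4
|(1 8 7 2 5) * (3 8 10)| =7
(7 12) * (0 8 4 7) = (0 8 4 7 12) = [8, 1, 2, 3, 7, 5, 6, 12, 4, 9, 10, 11, 0]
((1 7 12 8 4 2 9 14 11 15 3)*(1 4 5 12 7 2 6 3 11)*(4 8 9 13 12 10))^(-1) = ((1 2 13 12 9 14)(3 8 5 10 4 6)(11 15))^(-1) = (1 14 9 12 13 2)(3 6 4 10 5 8)(11 15)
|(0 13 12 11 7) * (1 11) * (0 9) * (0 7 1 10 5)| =|(0 13 12 10 5)(1 11)(7 9)| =10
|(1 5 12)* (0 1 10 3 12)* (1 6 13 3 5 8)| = 14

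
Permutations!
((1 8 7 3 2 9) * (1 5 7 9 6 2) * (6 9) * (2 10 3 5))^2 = (1 6 3 8 10)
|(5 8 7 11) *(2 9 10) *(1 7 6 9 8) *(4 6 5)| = 10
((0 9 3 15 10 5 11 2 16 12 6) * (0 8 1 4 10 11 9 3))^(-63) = (0 6)(1 15)(2 10)(3 8)(4 11)(5 16)(9 12)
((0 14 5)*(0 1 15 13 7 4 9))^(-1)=((0 14 5 1 15 13 7 4 9))^(-1)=(0 9 4 7 13 15 1 5 14)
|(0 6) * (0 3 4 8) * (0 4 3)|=|(0 6)(4 8)|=2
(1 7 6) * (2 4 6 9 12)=[0, 7, 4, 3, 6, 5, 1, 9, 8, 12, 10, 11, 2]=(1 7 9 12 2 4 6)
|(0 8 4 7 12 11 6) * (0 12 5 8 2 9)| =12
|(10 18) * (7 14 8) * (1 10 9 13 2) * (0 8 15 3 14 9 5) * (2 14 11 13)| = |(0 8 7 9 2 1 10 18 5)(3 11 13 14 15)| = 45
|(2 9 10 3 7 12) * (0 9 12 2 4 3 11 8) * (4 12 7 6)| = 30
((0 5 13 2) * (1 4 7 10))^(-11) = ((0 5 13 2)(1 4 7 10))^(-11) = (0 5 13 2)(1 4 7 10)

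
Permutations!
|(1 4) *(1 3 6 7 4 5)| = 4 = |(1 5)(3 6 7 4)|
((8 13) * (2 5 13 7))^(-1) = ((2 5 13 8 7))^(-1) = (2 7 8 13 5)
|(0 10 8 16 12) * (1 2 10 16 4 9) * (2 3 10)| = |(0 16 12)(1 3 10 8 4 9)| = 6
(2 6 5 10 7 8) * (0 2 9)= [2, 1, 6, 3, 4, 10, 5, 8, 9, 0, 7]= (0 2 6 5 10 7 8 9)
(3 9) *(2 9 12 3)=[0, 1, 9, 12, 4, 5, 6, 7, 8, 2, 10, 11, 3]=(2 9)(3 12)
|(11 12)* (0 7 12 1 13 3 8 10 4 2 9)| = 12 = |(0 7 12 11 1 13 3 8 10 4 2 9)|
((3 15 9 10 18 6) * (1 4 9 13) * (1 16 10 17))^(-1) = (1 17 9 4)(3 6 18 10 16 13 15)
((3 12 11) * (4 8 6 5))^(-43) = ((3 12 11)(4 8 6 5))^(-43) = (3 11 12)(4 8 6 5)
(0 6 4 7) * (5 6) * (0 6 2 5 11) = [11, 1, 5, 3, 7, 2, 4, 6, 8, 9, 10, 0] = (0 11)(2 5)(4 7 6)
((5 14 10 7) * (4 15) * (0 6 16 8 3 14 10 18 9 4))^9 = (0 15 4 9 18 14 3 8 16 6)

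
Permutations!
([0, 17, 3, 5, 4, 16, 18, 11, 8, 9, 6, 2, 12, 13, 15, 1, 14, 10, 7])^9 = (1 5 7 17 16 11 10 14 2 6 15 3 18)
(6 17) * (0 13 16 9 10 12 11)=(0 13 16 9 10 12 11)(6 17)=[13, 1, 2, 3, 4, 5, 17, 7, 8, 10, 12, 0, 11, 16, 14, 15, 9, 6]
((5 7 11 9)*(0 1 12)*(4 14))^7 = ((0 1 12)(4 14)(5 7 11 9))^7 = (0 1 12)(4 14)(5 9 11 7)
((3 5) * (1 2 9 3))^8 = (1 3 2 5 9) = ((1 2 9 3 5))^8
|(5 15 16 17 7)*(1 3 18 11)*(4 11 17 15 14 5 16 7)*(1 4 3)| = 6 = |(3 18 17)(4 11)(5 14)(7 16 15)|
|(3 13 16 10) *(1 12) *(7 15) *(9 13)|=10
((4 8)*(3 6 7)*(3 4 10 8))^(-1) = (3 4 7 6)(8 10)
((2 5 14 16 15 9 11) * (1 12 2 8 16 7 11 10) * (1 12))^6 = (2 16 5 15 14 9 7 10 11 12 8)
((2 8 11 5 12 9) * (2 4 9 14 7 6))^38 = ((2 8 11 5 12 14 7 6)(4 9))^38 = (2 7 12 11)(5 8 6 14)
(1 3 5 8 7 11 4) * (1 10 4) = (1 3 5 8 7 11)(4 10) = [0, 3, 2, 5, 10, 8, 6, 11, 7, 9, 4, 1]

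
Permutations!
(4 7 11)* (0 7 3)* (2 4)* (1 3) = (0 7 11 2 4 1 3) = [7, 3, 4, 0, 1, 5, 6, 11, 8, 9, 10, 2]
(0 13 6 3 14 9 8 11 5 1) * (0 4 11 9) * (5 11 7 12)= [13, 4, 2, 14, 7, 1, 3, 12, 9, 8, 10, 11, 5, 6, 0]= (0 13 6 3 14)(1 4 7 12 5)(8 9)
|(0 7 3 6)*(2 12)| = 4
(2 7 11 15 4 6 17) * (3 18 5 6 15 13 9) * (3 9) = [0, 1, 7, 18, 15, 6, 17, 11, 8, 9, 10, 13, 12, 3, 14, 4, 16, 2, 5] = (2 7 11 13 3 18 5 6 17)(4 15)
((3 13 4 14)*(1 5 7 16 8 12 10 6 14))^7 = ((1 5 7 16 8 12 10 6 14 3 13 4))^7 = (1 6 7 3 8 4 10 5 14 16 13 12)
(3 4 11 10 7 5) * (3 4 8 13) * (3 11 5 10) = (3 8 13 11)(4 5)(7 10) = [0, 1, 2, 8, 5, 4, 6, 10, 13, 9, 7, 3, 12, 11]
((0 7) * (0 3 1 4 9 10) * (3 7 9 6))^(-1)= ((0 9 10)(1 4 6 3))^(-1)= (0 10 9)(1 3 6 4)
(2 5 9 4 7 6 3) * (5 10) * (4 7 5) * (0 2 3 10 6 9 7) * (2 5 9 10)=[5, 1, 6, 3, 9, 7, 2, 10, 8, 0, 4]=(0 5 7 10 4 9)(2 6)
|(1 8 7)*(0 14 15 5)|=12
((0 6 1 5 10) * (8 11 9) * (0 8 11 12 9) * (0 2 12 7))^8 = (12)(0 6 1 5 10 8 7)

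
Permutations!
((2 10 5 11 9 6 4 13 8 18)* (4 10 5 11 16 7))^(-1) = ((2 5 16 7 4 13 8 18)(6 10 11 9))^(-1) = (2 18 8 13 4 7 16 5)(6 9 11 10)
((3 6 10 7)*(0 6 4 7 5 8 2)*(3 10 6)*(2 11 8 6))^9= (0 3 4 7 10 5 6 2)(8 11)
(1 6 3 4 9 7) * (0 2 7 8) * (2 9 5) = (0 9 8)(1 6 3 4 5 2 7) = [9, 6, 7, 4, 5, 2, 3, 1, 0, 8]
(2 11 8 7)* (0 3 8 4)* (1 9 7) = (0 3 8 1 9 7 2 11 4) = [3, 9, 11, 8, 0, 5, 6, 2, 1, 7, 10, 4]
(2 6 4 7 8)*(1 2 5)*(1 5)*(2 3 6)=(1 3 6 4 7 8)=[0, 3, 2, 6, 7, 5, 4, 8, 1]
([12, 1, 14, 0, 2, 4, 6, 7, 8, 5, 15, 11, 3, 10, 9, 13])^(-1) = (0 3 12)(2 4 5 9 14)(10 13 15)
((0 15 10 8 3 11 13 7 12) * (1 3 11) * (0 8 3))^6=(0 15 10 3 1)(7 12 8 11 13)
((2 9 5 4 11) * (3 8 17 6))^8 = (17)(2 4 9 11 5)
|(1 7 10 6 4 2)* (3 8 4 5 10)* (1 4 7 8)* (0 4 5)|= |(0 4 2 5 10 6)(1 8 7 3)|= 12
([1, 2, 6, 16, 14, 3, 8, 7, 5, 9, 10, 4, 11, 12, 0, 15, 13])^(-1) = [14, 0, 1, 5, 11, 8, 2, 7, 6, 9, 10, 12, 13, 16, 4, 15, 3]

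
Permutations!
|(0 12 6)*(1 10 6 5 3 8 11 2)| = |(0 12 5 3 8 11 2 1 10 6)| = 10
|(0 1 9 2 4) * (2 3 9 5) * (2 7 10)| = 14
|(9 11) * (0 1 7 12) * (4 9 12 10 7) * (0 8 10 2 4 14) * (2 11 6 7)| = |(0 1 14)(2 4 9 6 7 11 12 8 10)| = 9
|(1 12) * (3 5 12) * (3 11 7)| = 6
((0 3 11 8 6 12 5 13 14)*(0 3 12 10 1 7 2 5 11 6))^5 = (0 12 11 8)(1 14 7 3 2 6 5 10 13)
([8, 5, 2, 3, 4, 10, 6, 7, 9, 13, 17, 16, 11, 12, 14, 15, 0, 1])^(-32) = (17)(0 13 16 9 11 8 12)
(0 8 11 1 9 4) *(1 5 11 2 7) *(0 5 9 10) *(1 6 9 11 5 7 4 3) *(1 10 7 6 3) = (11)(0 8 2 4 6 9 1 7 3 10) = [8, 7, 4, 10, 6, 5, 9, 3, 2, 1, 0, 11]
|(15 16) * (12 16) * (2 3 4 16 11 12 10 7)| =14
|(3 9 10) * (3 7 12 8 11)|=7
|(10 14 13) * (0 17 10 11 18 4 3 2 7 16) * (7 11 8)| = |(0 17 10 14 13 8 7 16)(2 11 18 4 3)| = 40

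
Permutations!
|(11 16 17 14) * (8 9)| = |(8 9)(11 16 17 14)| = 4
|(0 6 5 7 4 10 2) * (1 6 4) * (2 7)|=|(0 4 10 7 1 6 5 2)|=8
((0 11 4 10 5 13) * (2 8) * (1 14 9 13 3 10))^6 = (0 13 9 14 1 4 11)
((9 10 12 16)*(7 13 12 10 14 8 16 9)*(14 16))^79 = ((7 13 12 9 16)(8 14))^79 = (7 16 9 12 13)(8 14)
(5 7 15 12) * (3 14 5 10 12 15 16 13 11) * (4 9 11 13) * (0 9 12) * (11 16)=(0 9 16 4 12 10)(3 14 5 7 11)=[9, 1, 2, 14, 12, 7, 6, 11, 8, 16, 0, 3, 10, 13, 5, 15, 4]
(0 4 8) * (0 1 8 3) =[4, 8, 2, 0, 3, 5, 6, 7, 1] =(0 4 3)(1 8)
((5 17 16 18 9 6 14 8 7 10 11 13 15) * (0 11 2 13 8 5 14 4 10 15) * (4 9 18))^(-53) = ((18)(0 11 8 7 15 14 5 17 16 4 10 2 13)(6 9))^(-53) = (18)(0 13 2 10 4 16 17 5 14 15 7 8 11)(6 9)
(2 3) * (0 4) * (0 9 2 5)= (0 4 9 2 3 5)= [4, 1, 3, 5, 9, 0, 6, 7, 8, 2]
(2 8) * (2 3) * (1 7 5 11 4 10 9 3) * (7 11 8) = (1 11 4 10 9 3 2 7 5 8) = [0, 11, 7, 2, 10, 8, 6, 5, 1, 3, 9, 4]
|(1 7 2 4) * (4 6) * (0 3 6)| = |(0 3 6 4 1 7 2)| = 7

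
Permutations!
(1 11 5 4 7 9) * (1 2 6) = (1 11 5 4 7 9 2 6) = [0, 11, 6, 3, 7, 4, 1, 9, 8, 2, 10, 5]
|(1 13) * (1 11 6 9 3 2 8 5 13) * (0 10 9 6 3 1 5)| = |(0 10 9 1 5 13 11 3 2 8)| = 10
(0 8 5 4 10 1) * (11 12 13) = (0 8 5 4 10 1)(11 12 13) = [8, 0, 2, 3, 10, 4, 6, 7, 5, 9, 1, 12, 13, 11]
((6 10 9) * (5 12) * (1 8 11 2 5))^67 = (1 8 11 2 5 12)(6 10 9)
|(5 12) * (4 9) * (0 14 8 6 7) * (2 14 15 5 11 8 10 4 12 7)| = 36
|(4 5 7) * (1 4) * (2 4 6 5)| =4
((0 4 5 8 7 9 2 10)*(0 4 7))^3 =(0 2 5 7 10 8 9 4)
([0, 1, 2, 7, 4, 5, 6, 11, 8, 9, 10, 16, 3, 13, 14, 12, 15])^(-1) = (3 12 15 16 11 7)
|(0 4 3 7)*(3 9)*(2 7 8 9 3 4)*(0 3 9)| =|(0 2 7 3 8)(4 9)| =10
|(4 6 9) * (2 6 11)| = |(2 6 9 4 11)| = 5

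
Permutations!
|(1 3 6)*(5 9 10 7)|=|(1 3 6)(5 9 10 7)|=12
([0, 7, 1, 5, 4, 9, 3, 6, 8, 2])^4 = (1 5 7 9 6 2 3)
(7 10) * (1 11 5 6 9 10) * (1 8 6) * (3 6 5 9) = [0, 11, 2, 6, 4, 1, 3, 8, 5, 10, 7, 9] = (1 11 9 10 7 8 5)(3 6)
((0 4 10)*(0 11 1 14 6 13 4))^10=((1 14 6 13 4 10 11))^10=(1 13 11 6 10 14 4)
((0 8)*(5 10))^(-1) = ((0 8)(5 10))^(-1) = (0 8)(5 10)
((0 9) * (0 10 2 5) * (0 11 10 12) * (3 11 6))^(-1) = (0 12 9)(2 10 11 3 6 5)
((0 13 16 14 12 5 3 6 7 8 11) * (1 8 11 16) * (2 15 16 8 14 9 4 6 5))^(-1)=((0 13 1 14 12 2 15 16 9 4 6 7 11)(3 5))^(-1)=(0 11 7 6 4 9 16 15 2 12 14 1 13)(3 5)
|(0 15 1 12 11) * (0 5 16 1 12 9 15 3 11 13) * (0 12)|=|(0 3 11 5 16 1 9 15)(12 13)|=8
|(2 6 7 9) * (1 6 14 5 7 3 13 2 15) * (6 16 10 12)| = |(1 16 10 12 6 3 13 2 14 5 7 9 15)| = 13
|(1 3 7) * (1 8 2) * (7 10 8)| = |(1 3 10 8 2)| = 5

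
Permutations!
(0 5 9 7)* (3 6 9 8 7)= (0 5 8 7)(3 6 9)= [5, 1, 2, 6, 4, 8, 9, 0, 7, 3]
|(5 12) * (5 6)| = |(5 12 6)| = 3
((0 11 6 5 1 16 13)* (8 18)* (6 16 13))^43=((0 11 16 6 5 1 13)(8 18))^43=(0 11 16 6 5 1 13)(8 18)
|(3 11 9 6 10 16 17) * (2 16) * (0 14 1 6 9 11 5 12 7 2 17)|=|(0 14 1 6 10 17 3 5 12 7 2 16)|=12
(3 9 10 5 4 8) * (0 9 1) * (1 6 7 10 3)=(0 9 3 6 7 10 5 4 8 1)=[9, 0, 2, 6, 8, 4, 7, 10, 1, 3, 5]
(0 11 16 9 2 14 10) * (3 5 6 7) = (0 11 16 9 2 14 10)(3 5 6 7) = [11, 1, 14, 5, 4, 6, 7, 3, 8, 2, 0, 16, 12, 13, 10, 15, 9]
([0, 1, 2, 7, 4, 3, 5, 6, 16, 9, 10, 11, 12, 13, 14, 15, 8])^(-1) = (3 5 6 7)(8 16)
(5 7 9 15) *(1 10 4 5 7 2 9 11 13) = (1 10 4 5 2 9 15 7 11 13) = [0, 10, 9, 3, 5, 2, 6, 11, 8, 15, 4, 13, 12, 1, 14, 7]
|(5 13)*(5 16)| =|(5 13 16)| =3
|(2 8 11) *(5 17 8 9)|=6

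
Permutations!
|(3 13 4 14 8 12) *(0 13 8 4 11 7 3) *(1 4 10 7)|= 11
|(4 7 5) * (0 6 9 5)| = |(0 6 9 5 4 7)| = 6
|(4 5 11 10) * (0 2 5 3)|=7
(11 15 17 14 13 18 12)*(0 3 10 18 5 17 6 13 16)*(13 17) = (0 3 10 18 12 11 15 6 17 14 16)(5 13) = [3, 1, 2, 10, 4, 13, 17, 7, 8, 9, 18, 15, 11, 5, 16, 6, 0, 14, 12]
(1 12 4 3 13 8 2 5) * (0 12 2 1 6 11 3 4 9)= (0 12 9)(1 2 5 6 11 3 13 8)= [12, 2, 5, 13, 4, 6, 11, 7, 1, 0, 10, 3, 9, 8]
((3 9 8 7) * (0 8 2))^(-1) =(0 2 9 3 7 8)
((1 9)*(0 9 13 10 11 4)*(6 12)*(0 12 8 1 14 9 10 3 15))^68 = (0 11 12 8 13 15 10 4 6 1 3)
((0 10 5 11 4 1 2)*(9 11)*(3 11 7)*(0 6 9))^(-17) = ((0 10 5)(1 2 6 9 7 3 11 4))^(-17) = (0 10 5)(1 4 11 3 7 9 6 2)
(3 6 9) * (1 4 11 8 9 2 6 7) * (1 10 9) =(1 4 11 8)(2 6)(3 7 10 9) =[0, 4, 6, 7, 11, 5, 2, 10, 1, 3, 9, 8]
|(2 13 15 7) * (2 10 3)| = |(2 13 15 7 10 3)| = 6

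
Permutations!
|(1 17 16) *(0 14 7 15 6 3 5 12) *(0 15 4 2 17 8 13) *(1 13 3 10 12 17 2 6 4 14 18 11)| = |(0 18 11 1 8 3 5 17 16 13)(4 6 10 12 15)(7 14)| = 10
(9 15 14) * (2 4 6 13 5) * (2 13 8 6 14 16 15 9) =[0, 1, 4, 3, 14, 13, 8, 7, 6, 9, 10, 11, 12, 5, 2, 16, 15] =(2 4 14)(5 13)(6 8)(15 16)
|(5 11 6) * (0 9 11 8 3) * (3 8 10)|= 7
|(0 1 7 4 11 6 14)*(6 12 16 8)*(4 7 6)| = 20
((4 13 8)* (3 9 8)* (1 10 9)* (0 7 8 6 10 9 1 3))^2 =(0 8 13 7 4)(1 6)(9 10)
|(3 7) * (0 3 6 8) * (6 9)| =|(0 3 7 9 6 8)| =6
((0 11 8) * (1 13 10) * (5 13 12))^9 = (1 10 13 5 12)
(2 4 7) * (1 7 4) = [0, 7, 1, 3, 4, 5, 6, 2] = (1 7 2)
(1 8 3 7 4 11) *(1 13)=(1 8 3 7 4 11 13)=[0, 8, 2, 7, 11, 5, 6, 4, 3, 9, 10, 13, 12, 1]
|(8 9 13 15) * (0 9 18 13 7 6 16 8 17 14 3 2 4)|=|(0 9 7 6 16 8 18 13 15 17 14 3 2 4)|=14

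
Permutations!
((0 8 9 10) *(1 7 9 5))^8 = ((0 8 5 1 7 9 10))^8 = (0 8 5 1 7 9 10)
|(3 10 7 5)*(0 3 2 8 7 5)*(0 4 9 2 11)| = 5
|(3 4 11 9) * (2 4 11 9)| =5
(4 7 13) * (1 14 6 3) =(1 14 6 3)(4 7 13) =[0, 14, 2, 1, 7, 5, 3, 13, 8, 9, 10, 11, 12, 4, 6]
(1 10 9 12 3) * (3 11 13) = (1 10 9 12 11 13 3) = [0, 10, 2, 1, 4, 5, 6, 7, 8, 12, 9, 13, 11, 3]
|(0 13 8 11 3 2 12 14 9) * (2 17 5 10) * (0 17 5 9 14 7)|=10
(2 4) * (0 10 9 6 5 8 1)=[10, 0, 4, 3, 2, 8, 5, 7, 1, 6, 9]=(0 10 9 6 5 8 1)(2 4)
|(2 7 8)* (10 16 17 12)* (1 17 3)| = |(1 17 12 10 16 3)(2 7 8)| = 6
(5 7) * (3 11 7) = (3 11 7 5) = [0, 1, 2, 11, 4, 3, 6, 5, 8, 9, 10, 7]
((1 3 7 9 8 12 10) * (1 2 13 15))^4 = ((1 3 7 9 8 12 10 2 13 15))^4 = (1 8 13 7 10)(2 3 12 15 9)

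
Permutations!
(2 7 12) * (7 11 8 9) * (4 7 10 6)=(2 11 8 9 10 6 4 7 12)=[0, 1, 11, 3, 7, 5, 4, 12, 9, 10, 6, 8, 2]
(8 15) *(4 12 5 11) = (4 12 5 11)(8 15) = [0, 1, 2, 3, 12, 11, 6, 7, 15, 9, 10, 4, 5, 13, 14, 8]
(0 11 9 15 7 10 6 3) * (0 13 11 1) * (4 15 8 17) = [1, 0, 2, 13, 15, 5, 3, 10, 17, 8, 6, 9, 12, 11, 14, 7, 16, 4] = (0 1)(3 13 11 9 8 17 4 15 7 10 6)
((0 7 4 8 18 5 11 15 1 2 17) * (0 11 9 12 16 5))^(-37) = (0 8 7 18 4)(1 11 2 15 17)(5 16 12 9)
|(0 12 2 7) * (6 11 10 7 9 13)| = |(0 12 2 9 13 6 11 10 7)| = 9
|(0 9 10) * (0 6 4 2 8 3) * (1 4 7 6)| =8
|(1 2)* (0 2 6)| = |(0 2 1 6)| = 4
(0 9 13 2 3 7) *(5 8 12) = [9, 1, 3, 7, 4, 8, 6, 0, 12, 13, 10, 11, 5, 2] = (0 9 13 2 3 7)(5 8 12)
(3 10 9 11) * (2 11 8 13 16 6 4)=(2 11 3 10 9 8 13 16 6 4)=[0, 1, 11, 10, 2, 5, 4, 7, 13, 8, 9, 3, 12, 16, 14, 15, 6]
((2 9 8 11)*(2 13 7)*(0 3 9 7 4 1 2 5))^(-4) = ((0 3 9 8 11 13 4 1 2 7 5))^(-4) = (0 1 8 5 4 9 7 13 3 2 11)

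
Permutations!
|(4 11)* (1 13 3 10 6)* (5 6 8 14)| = |(1 13 3 10 8 14 5 6)(4 11)| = 8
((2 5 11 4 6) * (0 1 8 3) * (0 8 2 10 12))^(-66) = (0 6 5)(1 10 11)(2 12 4)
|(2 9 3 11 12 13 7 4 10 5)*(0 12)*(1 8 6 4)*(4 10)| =|(0 12 13 7 1 8 6 10 5 2 9 3 11)| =13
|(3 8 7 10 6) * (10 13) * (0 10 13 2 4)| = 8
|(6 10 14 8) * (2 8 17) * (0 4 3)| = 6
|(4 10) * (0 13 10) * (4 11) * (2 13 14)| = 7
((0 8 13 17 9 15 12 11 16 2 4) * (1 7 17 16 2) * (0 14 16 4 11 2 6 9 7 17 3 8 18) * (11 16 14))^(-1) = (0 18)(1 16 2 12 15 9 6 11 4 13 8 3 7 17)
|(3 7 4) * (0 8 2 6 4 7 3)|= 5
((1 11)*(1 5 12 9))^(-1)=(1 9 12 5 11)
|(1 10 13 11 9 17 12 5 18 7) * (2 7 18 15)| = |(18)(1 10 13 11 9 17 12 5 15 2 7)| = 11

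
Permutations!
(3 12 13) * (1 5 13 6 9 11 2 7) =(1 5 13 3 12 6 9 11 2 7) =[0, 5, 7, 12, 4, 13, 9, 1, 8, 11, 10, 2, 6, 3]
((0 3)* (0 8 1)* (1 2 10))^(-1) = ((0 3 8 2 10 1))^(-1) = (0 1 10 2 8 3)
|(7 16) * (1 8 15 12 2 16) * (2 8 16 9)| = |(1 16 7)(2 9)(8 15 12)| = 6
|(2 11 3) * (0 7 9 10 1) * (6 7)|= 6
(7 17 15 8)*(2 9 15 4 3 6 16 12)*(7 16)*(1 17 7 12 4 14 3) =[0, 17, 9, 6, 1, 5, 12, 7, 16, 15, 10, 11, 2, 13, 3, 8, 4, 14] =(1 17 14 3 6 12 2 9 15 8 16 4)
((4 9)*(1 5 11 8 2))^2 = (1 11 2 5 8)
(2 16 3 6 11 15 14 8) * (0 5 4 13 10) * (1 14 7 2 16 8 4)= [5, 14, 8, 6, 13, 1, 11, 2, 16, 9, 0, 15, 12, 10, 4, 7, 3]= (0 5 1 14 4 13 10)(2 8 16 3 6 11 15 7)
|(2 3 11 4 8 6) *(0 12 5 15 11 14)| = |(0 12 5 15 11 4 8 6 2 3 14)| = 11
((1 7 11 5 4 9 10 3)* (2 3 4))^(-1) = ((1 7 11 5 2 3)(4 9 10))^(-1) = (1 3 2 5 11 7)(4 10 9)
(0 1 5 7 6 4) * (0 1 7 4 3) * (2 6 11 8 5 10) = (0 7 11 8 5 4 1 10 2 6 3) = [7, 10, 6, 0, 1, 4, 3, 11, 5, 9, 2, 8]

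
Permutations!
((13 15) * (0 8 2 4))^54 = ((0 8 2 4)(13 15))^54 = (15)(0 2)(4 8)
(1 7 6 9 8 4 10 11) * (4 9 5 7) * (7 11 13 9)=[0, 4, 2, 3, 10, 11, 5, 6, 7, 8, 13, 1, 12, 9]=(1 4 10 13 9 8 7 6 5 11)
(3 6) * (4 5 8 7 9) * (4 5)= (3 6)(5 8 7 9)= [0, 1, 2, 6, 4, 8, 3, 9, 7, 5]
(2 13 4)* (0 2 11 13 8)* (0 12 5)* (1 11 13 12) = (0 2 8 1 11 12 5)(4 13) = [2, 11, 8, 3, 13, 0, 6, 7, 1, 9, 10, 12, 5, 4]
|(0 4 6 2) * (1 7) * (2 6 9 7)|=6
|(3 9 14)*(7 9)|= 4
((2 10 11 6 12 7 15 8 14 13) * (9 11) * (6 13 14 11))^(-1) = ((2 10 9 6 12 7 15 8 11 13))^(-1) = (2 13 11 8 15 7 12 6 9 10)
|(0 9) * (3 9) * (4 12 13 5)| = 12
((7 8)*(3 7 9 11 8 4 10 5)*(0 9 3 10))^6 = (0 4 7 3 8 11 9)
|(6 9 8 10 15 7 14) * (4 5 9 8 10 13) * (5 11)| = 11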